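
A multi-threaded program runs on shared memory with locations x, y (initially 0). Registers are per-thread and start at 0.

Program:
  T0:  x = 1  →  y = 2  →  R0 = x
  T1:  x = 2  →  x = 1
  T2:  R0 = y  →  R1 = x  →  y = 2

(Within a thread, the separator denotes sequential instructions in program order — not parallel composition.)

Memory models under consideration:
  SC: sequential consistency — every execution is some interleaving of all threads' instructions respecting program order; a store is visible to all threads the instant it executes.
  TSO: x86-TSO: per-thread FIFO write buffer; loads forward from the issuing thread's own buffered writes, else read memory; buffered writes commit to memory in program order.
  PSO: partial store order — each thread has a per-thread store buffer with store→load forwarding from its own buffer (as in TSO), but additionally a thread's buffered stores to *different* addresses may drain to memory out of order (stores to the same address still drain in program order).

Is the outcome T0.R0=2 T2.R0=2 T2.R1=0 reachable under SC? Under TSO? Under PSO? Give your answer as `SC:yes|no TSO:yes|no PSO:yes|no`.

SC:no TSO:no PSO:yes

outcome vector order: (T0.R0,T2.R0,T2.R1)
under SC → 100 101 102 121 122 200 201 202 221 222
under TSO → 100 101 102 121 122 200 201 202 221 222
under PSO → 100 101 102 120 121 122 200 201 202 220 221 222
target 220 ∈ {PSO}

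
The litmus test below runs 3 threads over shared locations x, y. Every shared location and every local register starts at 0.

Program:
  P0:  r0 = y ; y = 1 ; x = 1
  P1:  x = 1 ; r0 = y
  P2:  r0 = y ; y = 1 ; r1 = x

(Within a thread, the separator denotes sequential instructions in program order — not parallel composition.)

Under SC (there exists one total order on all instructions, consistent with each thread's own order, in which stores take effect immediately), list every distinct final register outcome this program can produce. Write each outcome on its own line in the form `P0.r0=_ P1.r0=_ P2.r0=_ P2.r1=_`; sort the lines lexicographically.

P0.r0=0 P1.r0=0 P2.r0=0 P2.r1=1
P0.r0=0 P1.r0=0 P2.r0=1 P2.r1=1
P0.r0=0 P1.r0=1 P2.r0=0 P2.r1=0
P0.r0=0 P1.r0=1 P2.r0=0 P2.r1=1
P0.r0=0 P1.r0=1 P2.r0=1 P2.r1=0
P0.r0=0 P1.r0=1 P2.r0=1 P2.r1=1
P0.r0=1 P1.r0=0 P2.r0=0 P2.r1=1
P0.r0=1 P1.r0=1 P2.r0=0 P2.r1=0
P0.r0=1 P1.r0=1 P2.r0=0 P2.r1=1

outcome vector order: (P0.r0,P1.r0,P2.r0,P2.r1)
|SC outcomes| = 9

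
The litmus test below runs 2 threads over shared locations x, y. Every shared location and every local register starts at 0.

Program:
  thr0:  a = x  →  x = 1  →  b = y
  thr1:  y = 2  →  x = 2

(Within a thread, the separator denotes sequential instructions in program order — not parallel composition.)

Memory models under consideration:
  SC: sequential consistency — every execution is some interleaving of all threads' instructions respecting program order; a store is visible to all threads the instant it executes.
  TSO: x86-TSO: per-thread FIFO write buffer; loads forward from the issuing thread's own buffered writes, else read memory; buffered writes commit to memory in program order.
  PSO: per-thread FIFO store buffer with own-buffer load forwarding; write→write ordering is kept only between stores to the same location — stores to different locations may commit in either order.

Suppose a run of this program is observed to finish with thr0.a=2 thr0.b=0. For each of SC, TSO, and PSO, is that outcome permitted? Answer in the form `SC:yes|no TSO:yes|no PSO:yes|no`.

SC:no TSO:no PSO:yes

outcome vector order: (thr0.a,thr0.b)
SC (3): 0/0 0/2 2/2
TSO (3): 0/0 0/2 2/2
PSO (4): 0/0 0/2 2/0 2/2
target 2/0 ∈ {PSO}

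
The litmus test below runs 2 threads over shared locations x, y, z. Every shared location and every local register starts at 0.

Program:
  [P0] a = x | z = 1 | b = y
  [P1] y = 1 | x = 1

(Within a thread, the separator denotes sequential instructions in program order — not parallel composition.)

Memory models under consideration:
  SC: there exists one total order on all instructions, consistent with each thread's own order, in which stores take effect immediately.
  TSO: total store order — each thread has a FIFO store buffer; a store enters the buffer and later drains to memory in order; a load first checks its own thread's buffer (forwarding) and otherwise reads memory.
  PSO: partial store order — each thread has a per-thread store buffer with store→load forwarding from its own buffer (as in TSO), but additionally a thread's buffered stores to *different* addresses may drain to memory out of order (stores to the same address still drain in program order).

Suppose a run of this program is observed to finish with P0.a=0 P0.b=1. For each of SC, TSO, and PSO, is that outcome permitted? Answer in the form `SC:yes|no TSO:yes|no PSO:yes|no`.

SC:yes TSO:yes PSO:yes

outcome vector order: (P0.a,P0.b)
SC (3): <0 0>, <0 1>, <1 1>
TSO (3): <0 0>, <0 1>, <1 1>
PSO (4): <0 0>, <0 1>, <1 0>, <1 1>
target <0 1> ∈ {SC,TSO,PSO}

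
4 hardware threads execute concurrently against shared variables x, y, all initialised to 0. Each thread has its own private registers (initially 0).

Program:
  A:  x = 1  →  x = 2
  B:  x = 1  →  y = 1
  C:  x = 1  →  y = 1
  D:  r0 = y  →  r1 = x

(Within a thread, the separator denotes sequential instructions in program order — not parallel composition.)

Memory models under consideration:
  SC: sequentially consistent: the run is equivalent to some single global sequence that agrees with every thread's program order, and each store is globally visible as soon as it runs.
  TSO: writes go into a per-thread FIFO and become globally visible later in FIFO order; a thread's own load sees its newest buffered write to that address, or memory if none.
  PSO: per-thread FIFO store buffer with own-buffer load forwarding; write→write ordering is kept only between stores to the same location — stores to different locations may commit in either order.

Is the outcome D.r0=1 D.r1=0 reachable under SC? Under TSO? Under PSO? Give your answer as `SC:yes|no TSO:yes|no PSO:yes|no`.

SC:no TSO:no PSO:yes

outcome vector order: (D.r0,D.r1)
under SC → 00 01 02 11 12
under TSO → 00 01 02 11 12
under PSO → 00 01 02 10 11 12
target 10 ∈ {PSO}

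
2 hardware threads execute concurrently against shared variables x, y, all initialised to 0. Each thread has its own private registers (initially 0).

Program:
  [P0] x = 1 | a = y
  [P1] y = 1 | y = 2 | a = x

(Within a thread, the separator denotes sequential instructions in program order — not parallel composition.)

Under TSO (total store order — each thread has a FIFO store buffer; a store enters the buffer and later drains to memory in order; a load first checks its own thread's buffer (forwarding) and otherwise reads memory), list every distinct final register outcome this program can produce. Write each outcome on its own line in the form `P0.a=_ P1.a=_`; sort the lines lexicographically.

outcome vector order: (P0.a,P1.a)
|TSO outcomes| = 6

P0.a=0 P1.a=0
P0.a=0 P1.a=1
P0.a=1 P1.a=0
P0.a=1 P1.a=1
P0.a=2 P1.a=0
P0.a=2 P1.a=1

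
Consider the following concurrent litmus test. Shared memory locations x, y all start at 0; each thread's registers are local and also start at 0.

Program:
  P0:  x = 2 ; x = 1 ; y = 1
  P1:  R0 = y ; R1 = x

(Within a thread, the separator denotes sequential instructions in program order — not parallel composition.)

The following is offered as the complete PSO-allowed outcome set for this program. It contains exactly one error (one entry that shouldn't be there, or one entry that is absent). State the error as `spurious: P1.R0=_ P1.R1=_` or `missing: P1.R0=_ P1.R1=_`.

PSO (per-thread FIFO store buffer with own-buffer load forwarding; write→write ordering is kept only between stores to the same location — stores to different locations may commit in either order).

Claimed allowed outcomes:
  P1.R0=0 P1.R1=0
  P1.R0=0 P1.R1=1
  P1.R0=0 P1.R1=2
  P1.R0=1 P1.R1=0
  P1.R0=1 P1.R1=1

outcome vector order: (P1.R0,P1.R1)
PSO: 6 outcomes — {0/0 0/1 0/2 1/0 1/1 1/2}
PSO∖claimed = {1/2}

missing: P1.R0=1 P1.R1=2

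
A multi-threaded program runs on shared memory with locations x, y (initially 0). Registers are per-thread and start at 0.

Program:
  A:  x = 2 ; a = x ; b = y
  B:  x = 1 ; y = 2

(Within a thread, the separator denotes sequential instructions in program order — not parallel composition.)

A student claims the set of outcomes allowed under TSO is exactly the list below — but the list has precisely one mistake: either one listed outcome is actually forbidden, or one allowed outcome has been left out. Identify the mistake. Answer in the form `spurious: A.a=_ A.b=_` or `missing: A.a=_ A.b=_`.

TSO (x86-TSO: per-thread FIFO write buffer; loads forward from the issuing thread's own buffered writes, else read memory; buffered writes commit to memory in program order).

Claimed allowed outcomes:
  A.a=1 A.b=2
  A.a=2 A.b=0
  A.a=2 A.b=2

outcome vector order: (A.a,A.b)
[TSO] allowed = {<1 0>, <1 2>, <2 0>, <2 2>}
TSO∖claimed = {<1 0>}

missing: A.a=1 A.b=0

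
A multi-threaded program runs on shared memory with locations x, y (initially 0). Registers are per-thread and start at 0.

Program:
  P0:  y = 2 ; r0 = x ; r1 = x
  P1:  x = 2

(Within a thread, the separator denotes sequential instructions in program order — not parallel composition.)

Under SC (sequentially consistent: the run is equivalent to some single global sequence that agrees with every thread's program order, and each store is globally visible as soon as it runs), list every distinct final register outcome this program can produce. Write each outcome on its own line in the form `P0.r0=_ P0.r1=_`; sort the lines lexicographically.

outcome vector order: (P0.r0,P0.r1)
|SC outcomes| = 3

P0.r0=0 P0.r1=0
P0.r0=0 P0.r1=2
P0.r0=2 P0.r1=2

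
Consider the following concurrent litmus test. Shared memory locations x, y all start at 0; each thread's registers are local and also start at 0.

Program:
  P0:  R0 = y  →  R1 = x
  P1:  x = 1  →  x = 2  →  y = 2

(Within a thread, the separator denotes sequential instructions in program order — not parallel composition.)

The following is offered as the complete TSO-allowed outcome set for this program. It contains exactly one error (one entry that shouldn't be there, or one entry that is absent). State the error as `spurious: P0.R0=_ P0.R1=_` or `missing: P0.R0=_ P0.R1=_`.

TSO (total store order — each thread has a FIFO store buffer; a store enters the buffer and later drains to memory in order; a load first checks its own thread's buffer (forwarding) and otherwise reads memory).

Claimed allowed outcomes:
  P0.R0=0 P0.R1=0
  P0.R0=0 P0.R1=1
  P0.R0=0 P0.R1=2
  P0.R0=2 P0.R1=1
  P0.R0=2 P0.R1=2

spurious: P0.R0=2 P0.R1=1

outcome vector order: (P0.R0,P0.R1)
[TSO] allowed = {<0 0>, <0 1>, <0 2>, <2 2>}
claimed∖TSO = {<2 1>}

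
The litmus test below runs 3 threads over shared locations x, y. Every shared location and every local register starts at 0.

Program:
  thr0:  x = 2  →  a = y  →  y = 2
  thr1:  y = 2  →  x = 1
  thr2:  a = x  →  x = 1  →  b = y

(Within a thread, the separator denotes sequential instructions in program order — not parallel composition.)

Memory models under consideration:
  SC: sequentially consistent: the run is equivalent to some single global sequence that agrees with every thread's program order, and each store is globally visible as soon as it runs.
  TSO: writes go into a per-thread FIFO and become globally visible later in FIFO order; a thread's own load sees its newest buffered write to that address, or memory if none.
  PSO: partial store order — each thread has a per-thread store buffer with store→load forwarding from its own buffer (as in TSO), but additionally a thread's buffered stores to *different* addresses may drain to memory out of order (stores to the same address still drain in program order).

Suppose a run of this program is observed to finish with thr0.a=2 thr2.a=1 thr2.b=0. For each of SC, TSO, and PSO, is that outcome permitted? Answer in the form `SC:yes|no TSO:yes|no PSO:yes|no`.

outcome vector order: (thr0.a,thr2.a,thr2.b)
under SC → 000, 002, 012, 020, 022, 200, 202, 212, 220, 222
under TSO → 000, 002, 012, 020, 022, 200, 202, 212, 220, 222
under PSO → 000, 002, 010, 012, 020, 022, 200, 202, 210, 212, 220, 222
target 210 ∈ {PSO}

SC:no TSO:no PSO:yes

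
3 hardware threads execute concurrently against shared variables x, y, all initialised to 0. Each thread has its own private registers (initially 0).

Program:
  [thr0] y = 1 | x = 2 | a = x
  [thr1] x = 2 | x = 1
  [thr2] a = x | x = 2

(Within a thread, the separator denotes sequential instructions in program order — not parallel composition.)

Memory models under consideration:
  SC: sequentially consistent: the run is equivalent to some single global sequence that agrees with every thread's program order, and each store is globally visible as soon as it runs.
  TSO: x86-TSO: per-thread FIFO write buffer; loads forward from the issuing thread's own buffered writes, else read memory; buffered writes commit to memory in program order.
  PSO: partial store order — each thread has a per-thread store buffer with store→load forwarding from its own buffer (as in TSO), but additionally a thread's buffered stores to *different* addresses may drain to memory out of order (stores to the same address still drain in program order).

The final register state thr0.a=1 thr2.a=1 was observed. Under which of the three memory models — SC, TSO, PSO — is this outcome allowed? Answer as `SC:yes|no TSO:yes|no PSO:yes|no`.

SC:yes TSO:yes PSO:yes

outcome vector order: (thr0.a,thr2.a)
under SC → (1,0), (1,1), (1,2), (2,0), (2,1), (2,2)
under TSO → (1,0), (1,1), (1,2), (2,0), (2,1), (2,2)
under PSO → (1,0), (1,1), (1,2), (2,0), (2,1), (2,2)
target (1,1) ∈ {SC,TSO,PSO}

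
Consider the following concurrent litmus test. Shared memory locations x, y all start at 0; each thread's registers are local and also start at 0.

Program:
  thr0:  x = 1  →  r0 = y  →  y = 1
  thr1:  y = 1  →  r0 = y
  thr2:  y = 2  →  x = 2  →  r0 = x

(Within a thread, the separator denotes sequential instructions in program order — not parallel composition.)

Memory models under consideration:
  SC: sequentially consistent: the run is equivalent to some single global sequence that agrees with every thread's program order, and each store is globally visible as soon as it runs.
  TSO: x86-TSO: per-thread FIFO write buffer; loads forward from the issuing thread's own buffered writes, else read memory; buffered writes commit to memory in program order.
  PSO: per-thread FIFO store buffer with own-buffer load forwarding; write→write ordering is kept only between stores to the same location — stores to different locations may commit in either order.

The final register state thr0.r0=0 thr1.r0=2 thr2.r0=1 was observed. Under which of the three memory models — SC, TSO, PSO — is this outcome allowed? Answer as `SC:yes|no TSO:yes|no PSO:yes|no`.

SC:no TSO:yes PSO:yes

outcome vector order: (thr0.r0,thr1.r0,thr2.r0)
[SC] allowed = {(0,1,2) (0,2,2) (1,1,1) (1,1,2) (1,2,2) (2,1,1) (2,1,2) (2,2,1) (2,2,2)}
[TSO] allowed = {(0,1,1) (0,1,2) (0,2,1) (0,2,2) (1,1,1) (1,1,2) (1,2,1) (1,2,2) (2,1,1) (2,1,2) (2,2,1) (2,2,2)}
[PSO] allowed = {(0,1,1) (0,1,2) (0,2,1) (0,2,2) (1,1,1) (1,1,2) (1,2,1) (1,2,2) (2,1,1) (2,1,2) (2,2,1) (2,2,2)}
target (0,2,1) ∈ {TSO,PSO}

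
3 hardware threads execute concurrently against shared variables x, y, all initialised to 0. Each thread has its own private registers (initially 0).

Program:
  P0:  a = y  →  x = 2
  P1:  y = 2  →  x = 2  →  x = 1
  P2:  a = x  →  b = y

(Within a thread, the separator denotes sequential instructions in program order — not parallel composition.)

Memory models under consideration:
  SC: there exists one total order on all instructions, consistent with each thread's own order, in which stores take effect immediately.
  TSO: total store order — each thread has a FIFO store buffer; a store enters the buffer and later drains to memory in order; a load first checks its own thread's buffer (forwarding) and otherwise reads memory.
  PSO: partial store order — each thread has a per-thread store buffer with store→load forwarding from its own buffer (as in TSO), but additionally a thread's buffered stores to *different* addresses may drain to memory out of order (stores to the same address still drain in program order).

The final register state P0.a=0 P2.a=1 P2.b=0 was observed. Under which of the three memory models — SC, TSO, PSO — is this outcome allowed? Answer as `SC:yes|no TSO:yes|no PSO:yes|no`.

outcome vector order: (P0.a,P2.a,P2.b)
under SC → <0 0 0>, <0 0 2>, <0 1 2>, <0 2 0>, <0 2 2>, <2 0 0>, <2 0 2>, <2 1 2>, <2 2 2>
under TSO → <0 0 0>, <0 0 2>, <0 1 2>, <0 2 0>, <0 2 2>, <2 0 0>, <2 0 2>, <2 1 2>, <2 2 2>
under PSO → <0 0 0>, <0 0 2>, <0 1 0>, <0 1 2>, <0 2 0>, <0 2 2>, <2 0 0>, <2 0 2>, <2 1 0>, <2 1 2>, <2 2 0>, <2 2 2>
target <0 1 0> ∈ {PSO}

SC:no TSO:no PSO:yes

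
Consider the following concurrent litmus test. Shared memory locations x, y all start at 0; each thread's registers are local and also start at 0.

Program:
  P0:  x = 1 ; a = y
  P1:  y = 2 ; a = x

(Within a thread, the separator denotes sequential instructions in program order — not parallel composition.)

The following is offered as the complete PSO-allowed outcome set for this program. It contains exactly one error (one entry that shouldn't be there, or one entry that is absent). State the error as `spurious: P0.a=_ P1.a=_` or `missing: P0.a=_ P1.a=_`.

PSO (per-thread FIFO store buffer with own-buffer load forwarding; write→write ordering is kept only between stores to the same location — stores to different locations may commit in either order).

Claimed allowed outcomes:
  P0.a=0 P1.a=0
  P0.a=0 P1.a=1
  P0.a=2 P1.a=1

outcome vector order: (P0.a,P1.a)
PSO: 4 outcomes — {<0 0>; <0 1>; <2 0>; <2 1>}
PSO∖claimed = {<2 0>}

missing: P0.a=2 P1.a=0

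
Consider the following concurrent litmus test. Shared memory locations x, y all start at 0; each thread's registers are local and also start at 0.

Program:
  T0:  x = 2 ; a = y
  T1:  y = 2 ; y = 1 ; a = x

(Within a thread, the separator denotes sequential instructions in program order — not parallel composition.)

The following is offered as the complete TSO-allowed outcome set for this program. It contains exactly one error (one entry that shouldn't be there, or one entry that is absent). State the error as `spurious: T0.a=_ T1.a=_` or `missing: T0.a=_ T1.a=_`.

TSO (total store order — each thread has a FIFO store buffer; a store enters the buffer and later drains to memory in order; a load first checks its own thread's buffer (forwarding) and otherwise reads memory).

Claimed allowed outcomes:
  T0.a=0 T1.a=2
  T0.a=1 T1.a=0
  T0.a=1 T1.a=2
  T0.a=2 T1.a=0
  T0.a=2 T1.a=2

outcome vector order: (T0.a,T1.a)
under TSO → 0/0; 0/2; 1/0; 1/2; 2/0; 2/2
TSO∖claimed = {0/0}

missing: T0.a=0 T1.a=0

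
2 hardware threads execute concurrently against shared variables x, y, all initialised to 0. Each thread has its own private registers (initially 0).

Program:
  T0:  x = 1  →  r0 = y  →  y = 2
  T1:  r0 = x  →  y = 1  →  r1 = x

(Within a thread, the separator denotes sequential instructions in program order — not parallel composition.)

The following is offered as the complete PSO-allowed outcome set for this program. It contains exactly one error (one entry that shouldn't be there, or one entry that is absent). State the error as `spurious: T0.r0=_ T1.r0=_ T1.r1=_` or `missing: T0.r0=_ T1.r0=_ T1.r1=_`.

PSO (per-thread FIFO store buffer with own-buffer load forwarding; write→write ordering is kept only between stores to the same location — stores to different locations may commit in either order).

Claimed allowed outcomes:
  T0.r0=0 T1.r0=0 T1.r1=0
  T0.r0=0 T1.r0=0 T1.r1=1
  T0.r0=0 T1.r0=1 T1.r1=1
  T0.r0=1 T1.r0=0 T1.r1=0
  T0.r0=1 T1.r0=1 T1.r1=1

outcome vector order: (T0.r0,T1.r0,T1.r1)
[PSO] allowed = {<0 0 0>; <0 0 1>; <0 1 1>; <1 0 0>; <1 0 1>; <1 1 1>}
PSO∖claimed = {<1 0 1>}

missing: T0.r0=1 T1.r0=0 T1.r1=1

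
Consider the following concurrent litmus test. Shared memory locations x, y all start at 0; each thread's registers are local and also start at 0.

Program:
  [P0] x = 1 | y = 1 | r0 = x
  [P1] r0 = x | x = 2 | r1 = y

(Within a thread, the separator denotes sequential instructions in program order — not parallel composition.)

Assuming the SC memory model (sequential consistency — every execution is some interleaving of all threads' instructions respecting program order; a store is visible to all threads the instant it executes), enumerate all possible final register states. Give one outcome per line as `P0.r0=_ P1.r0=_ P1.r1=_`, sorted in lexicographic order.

outcome vector order: (P0.r0,P1.r0,P1.r1)
|SC outcomes| = 7

P0.r0=1 P1.r0=0 P1.r1=0
P0.r0=1 P1.r0=0 P1.r1=1
P0.r0=1 P1.r0=1 P1.r1=1
P0.r0=2 P1.r0=0 P1.r1=0
P0.r0=2 P1.r0=0 P1.r1=1
P0.r0=2 P1.r0=1 P1.r1=0
P0.r0=2 P1.r0=1 P1.r1=1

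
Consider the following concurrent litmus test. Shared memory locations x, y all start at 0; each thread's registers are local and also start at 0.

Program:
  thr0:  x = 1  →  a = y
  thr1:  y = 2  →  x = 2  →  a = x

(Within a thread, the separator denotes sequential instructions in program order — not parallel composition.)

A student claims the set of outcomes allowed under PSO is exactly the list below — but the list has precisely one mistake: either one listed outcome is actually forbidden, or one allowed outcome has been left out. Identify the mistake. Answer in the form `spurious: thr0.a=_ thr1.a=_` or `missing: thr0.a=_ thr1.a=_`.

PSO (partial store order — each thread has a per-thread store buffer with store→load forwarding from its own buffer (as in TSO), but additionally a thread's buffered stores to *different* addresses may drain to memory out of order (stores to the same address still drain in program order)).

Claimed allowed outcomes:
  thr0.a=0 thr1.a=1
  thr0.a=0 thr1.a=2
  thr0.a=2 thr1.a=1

outcome vector order: (thr0.a,thr1.a)
under PSO → 0/1, 0/2, 2/1, 2/2
PSO∖claimed = {2/2}

missing: thr0.a=2 thr1.a=2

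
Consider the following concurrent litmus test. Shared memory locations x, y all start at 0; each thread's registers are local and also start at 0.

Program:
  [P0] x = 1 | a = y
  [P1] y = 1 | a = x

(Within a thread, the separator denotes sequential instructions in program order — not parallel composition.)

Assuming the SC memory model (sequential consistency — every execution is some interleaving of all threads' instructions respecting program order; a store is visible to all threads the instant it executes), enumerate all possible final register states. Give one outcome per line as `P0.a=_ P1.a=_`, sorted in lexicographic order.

outcome vector order: (P0.a,P1.a)
|SC outcomes| = 3

P0.a=0 P1.a=1
P0.a=1 P1.a=0
P0.a=1 P1.a=1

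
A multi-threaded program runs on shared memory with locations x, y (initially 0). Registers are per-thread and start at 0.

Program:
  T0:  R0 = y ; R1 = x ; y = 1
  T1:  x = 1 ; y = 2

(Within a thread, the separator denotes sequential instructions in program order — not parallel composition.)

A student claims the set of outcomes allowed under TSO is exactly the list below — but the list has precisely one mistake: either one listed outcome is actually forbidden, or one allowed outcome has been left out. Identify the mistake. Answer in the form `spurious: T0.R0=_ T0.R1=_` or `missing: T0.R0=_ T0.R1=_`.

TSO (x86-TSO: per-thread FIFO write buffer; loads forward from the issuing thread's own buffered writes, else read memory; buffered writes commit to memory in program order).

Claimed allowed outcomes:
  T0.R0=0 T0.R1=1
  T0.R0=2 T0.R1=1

outcome vector order: (T0.R0,T0.R1)
under TSO → 00, 01, 21
TSO∖claimed = {00}

missing: T0.R0=0 T0.R1=0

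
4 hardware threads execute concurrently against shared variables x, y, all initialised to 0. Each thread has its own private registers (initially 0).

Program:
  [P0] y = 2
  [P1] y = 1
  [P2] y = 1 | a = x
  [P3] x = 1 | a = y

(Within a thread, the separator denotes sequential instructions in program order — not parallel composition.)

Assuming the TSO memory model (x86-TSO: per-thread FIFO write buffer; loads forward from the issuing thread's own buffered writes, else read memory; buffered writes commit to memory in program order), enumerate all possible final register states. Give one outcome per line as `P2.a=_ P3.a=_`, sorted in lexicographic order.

P2.a=0 P3.a=0
P2.a=0 P3.a=1
P2.a=0 P3.a=2
P2.a=1 P3.a=0
P2.a=1 P3.a=1
P2.a=1 P3.a=2

outcome vector order: (P2.a,P3.a)
|TSO outcomes| = 6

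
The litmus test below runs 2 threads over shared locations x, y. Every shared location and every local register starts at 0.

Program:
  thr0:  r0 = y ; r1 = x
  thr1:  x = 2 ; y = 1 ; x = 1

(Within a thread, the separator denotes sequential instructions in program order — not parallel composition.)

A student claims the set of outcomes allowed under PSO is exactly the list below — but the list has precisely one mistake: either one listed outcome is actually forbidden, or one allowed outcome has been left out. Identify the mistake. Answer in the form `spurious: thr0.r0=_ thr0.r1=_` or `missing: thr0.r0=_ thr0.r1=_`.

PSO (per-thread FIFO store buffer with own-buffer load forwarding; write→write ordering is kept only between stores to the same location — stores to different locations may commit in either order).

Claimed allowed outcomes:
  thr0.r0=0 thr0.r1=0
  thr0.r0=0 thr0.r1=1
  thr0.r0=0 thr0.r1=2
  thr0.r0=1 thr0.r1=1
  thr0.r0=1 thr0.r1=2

outcome vector order: (thr0.r0,thr0.r1)
PSO (6): 00 01 02 10 11 12
PSO∖claimed = {10}

missing: thr0.r0=1 thr0.r1=0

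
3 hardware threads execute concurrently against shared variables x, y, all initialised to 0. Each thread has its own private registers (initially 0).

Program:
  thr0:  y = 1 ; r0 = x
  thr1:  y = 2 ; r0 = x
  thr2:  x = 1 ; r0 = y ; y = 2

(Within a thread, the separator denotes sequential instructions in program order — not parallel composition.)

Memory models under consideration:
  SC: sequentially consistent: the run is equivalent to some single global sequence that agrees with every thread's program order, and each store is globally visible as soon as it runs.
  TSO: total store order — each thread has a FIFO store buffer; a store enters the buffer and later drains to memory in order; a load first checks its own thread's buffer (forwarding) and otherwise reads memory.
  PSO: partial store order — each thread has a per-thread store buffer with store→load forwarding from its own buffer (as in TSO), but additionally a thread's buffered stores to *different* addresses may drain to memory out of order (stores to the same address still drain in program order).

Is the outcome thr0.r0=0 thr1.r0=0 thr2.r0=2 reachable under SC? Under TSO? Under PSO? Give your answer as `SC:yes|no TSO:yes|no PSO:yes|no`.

SC:yes TSO:yes PSO:yes

outcome vector order: (thr0.r0,thr1.r0,thr2.r0)
under SC → 001; 002; 011; 012; 101; 102; 110; 111; 112
under TSO → 000; 001; 002; 010; 011; 012; 100; 101; 102; 110; 111; 112
under PSO → 000; 001; 002; 010; 011; 012; 100; 101; 102; 110; 111; 112
target 002 ∈ {SC,TSO,PSO}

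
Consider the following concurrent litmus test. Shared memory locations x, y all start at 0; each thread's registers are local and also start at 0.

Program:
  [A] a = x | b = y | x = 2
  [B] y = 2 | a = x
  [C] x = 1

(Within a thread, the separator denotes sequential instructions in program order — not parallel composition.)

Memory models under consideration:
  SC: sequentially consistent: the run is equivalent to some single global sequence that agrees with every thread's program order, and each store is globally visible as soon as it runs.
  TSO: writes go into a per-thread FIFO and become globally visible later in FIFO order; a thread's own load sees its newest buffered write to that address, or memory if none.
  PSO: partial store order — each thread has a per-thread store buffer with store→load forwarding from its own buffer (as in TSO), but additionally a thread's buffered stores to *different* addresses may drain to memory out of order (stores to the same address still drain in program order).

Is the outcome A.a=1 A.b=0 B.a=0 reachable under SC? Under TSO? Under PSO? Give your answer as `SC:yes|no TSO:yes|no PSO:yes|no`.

outcome vector order: (A.a,A.b,B.a)
SC (11): 000 001 002 020 021 022 101 102 120 121 122
TSO (12): 000 001 002 020 021 022 100 101 102 120 121 122
PSO (12): 000 001 002 020 021 022 100 101 102 120 121 122
target 100 ∈ {TSO,PSO}

SC:no TSO:yes PSO:yes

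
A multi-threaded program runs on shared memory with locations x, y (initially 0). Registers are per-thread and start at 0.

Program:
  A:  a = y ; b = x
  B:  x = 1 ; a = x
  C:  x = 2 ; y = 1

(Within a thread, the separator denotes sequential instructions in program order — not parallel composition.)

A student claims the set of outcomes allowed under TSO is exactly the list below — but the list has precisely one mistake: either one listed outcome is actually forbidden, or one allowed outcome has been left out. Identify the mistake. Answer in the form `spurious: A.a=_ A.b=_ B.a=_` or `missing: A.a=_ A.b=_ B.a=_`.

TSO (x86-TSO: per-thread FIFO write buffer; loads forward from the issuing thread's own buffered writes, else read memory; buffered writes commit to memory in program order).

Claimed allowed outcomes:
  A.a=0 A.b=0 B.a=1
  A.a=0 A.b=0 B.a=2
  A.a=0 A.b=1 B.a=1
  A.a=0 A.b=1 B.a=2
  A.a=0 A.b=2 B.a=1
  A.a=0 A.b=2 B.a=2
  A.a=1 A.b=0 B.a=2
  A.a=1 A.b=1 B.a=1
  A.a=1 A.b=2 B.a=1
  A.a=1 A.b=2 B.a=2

spurious: A.a=1 A.b=0 B.a=2

outcome vector order: (A.a,A.b,B.a)
TSO (9): (0,0,1); (0,0,2); (0,1,1); (0,1,2); (0,2,1); (0,2,2); (1,1,1); (1,2,1); (1,2,2)
claimed∖TSO = {(1,0,2)}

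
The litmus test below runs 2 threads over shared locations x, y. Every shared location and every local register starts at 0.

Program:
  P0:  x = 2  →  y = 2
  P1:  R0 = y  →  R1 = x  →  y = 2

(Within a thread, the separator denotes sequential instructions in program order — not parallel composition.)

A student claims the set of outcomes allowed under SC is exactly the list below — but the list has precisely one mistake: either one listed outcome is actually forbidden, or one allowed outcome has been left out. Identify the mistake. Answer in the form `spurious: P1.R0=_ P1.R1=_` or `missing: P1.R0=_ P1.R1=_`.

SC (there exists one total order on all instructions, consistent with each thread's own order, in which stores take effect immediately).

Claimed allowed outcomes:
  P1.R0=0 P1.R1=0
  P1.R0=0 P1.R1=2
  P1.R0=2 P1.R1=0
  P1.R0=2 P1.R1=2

spurious: P1.R0=2 P1.R1=0

outcome vector order: (P1.R0,P1.R1)
SC: 3 outcomes — {(0,0) (0,2) (2,2)}
claimed∖SC = {(2,0)}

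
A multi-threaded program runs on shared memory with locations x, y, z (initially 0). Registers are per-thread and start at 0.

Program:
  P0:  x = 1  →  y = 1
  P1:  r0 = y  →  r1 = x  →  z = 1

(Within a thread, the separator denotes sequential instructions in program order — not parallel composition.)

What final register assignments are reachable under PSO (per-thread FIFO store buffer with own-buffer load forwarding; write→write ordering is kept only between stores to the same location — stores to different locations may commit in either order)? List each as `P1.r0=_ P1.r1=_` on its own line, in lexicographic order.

outcome vector order: (P1.r0,P1.r1)
|PSO outcomes| = 4

P1.r0=0 P1.r1=0
P1.r0=0 P1.r1=1
P1.r0=1 P1.r1=0
P1.r0=1 P1.r1=1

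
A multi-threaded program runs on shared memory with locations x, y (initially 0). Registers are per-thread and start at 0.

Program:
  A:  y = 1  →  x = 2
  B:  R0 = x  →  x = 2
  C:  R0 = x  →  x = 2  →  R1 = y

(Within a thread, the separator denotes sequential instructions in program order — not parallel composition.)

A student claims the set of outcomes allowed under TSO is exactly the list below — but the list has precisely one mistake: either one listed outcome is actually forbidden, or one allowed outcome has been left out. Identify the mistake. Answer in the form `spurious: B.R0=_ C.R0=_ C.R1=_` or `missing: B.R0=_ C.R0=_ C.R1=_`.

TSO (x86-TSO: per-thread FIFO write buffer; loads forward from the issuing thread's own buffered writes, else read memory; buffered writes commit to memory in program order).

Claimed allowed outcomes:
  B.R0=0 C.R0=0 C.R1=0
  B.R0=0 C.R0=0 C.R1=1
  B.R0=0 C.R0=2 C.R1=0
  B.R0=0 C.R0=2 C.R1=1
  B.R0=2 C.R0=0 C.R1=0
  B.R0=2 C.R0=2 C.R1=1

outcome vector order: (B.R0,C.R0,C.R1)
[TSO] allowed = {0/0/0, 0/0/1, 0/2/0, 0/2/1, 2/0/0, 2/0/1, 2/2/1}
TSO∖claimed = {2/0/1}

missing: B.R0=2 C.R0=0 C.R1=1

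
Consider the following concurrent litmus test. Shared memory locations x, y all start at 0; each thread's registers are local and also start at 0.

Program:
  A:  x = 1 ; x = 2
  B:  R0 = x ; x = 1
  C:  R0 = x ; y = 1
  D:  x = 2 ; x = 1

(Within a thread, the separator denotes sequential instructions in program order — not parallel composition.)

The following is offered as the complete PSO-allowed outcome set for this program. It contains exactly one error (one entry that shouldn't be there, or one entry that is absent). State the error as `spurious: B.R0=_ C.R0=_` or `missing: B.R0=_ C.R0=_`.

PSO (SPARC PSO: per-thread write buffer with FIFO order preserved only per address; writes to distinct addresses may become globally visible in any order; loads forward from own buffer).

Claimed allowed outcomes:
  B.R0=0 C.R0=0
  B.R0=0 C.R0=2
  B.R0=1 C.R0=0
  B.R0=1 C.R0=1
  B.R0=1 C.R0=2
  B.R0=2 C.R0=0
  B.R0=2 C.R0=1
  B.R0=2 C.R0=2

missing: B.R0=0 C.R0=1

outcome vector order: (B.R0,C.R0)
under PSO → (0,0) (0,1) (0,2) (1,0) (1,1) (1,2) (2,0) (2,1) (2,2)
PSO∖claimed = {(0,1)}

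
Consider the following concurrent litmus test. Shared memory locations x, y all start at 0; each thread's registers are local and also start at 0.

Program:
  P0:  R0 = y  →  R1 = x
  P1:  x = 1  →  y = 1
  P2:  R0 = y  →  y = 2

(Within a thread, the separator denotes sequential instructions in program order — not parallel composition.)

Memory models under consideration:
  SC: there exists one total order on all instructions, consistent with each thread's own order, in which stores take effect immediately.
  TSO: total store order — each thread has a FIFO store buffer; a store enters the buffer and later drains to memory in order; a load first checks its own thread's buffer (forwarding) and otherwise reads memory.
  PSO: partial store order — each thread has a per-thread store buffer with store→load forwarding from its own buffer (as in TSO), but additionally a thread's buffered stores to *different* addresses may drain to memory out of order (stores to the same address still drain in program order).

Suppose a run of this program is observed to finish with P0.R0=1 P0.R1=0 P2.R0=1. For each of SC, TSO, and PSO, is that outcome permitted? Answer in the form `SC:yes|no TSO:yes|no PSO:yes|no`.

outcome vector order: (P0.R0,P0.R1,P2.R0)
SC (9): (0,0,0), (0,0,1), (0,1,0), (0,1,1), (1,1,0), (1,1,1), (2,0,0), (2,1,0), (2,1,1)
TSO (9): (0,0,0), (0,0,1), (0,1,0), (0,1,1), (1,1,0), (1,1,1), (2,0,0), (2,1,0), (2,1,1)
PSO (12): (0,0,0), (0,0,1), (0,1,0), (0,1,1), (1,0,0), (1,0,1), (1,1,0), (1,1,1), (2,0,0), (2,0,1), (2,1,0), (2,1,1)
target (1,0,1) ∈ {PSO}

SC:no TSO:no PSO:yes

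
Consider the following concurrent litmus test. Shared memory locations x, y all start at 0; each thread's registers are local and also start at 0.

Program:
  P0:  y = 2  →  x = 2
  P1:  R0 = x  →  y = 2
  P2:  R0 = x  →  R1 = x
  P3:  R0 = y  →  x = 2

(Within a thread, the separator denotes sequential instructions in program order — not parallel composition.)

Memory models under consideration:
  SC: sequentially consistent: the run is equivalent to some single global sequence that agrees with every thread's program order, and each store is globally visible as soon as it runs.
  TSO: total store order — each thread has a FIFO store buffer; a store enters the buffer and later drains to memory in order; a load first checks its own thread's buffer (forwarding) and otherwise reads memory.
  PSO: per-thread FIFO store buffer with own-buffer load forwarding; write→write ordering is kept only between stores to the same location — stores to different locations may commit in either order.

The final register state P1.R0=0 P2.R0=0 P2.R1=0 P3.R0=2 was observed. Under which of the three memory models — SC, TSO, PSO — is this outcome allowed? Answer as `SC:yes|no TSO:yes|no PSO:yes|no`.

SC:yes TSO:yes PSO:yes

outcome vector order: (P1.R0,P2.R0,P2.R1,P3.R0)
under SC → 0000, 0002, 0020, 0022, 0220, 0222, 2000, 2002, 2020, 2022, 2220, 2222
under TSO → 0000, 0002, 0020, 0022, 0220, 0222, 2000, 2002, 2020, 2022, 2220, 2222
under PSO → 0000, 0002, 0020, 0022, 0220, 0222, 2000, 2002, 2020, 2022, 2220, 2222
target 0002 ∈ {SC,TSO,PSO}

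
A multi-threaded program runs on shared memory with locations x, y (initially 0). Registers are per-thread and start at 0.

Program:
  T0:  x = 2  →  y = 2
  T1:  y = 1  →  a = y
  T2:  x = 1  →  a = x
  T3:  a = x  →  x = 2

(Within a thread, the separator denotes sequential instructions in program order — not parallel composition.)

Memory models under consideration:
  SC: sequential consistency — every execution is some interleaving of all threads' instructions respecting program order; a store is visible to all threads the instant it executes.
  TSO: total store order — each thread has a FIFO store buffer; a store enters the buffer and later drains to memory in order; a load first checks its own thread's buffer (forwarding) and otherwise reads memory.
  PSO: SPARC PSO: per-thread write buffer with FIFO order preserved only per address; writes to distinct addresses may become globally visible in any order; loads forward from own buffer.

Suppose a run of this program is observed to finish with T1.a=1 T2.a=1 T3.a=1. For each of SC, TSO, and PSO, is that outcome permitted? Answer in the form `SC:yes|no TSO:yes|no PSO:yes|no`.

SC:yes TSO:yes PSO:yes

outcome vector order: (T1.a,T2.a,T3.a)
SC: 12 outcomes — {<1 1 0>; <1 1 1>; <1 1 2>; <1 2 0>; <1 2 1>; <1 2 2>; <2 1 0>; <2 1 1>; <2 1 2>; <2 2 0>; <2 2 1>; <2 2 2>}
TSO: 12 outcomes — {<1 1 0>; <1 1 1>; <1 1 2>; <1 2 0>; <1 2 1>; <1 2 2>; <2 1 0>; <2 1 1>; <2 1 2>; <2 2 0>; <2 2 1>; <2 2 2>}
PSO: 12 outcomes — {<1 1 0>; <1 1 1>; <1 1 2>; <1 2 0>; <1 2 1>; <1 2 2>; <2 1 0>; <2 1 1>; <2 1 2>; <2 2 0>; <2 2 1>; <2 2 2>}
target <1 1 1> ∈ {SC,TSO,PSO}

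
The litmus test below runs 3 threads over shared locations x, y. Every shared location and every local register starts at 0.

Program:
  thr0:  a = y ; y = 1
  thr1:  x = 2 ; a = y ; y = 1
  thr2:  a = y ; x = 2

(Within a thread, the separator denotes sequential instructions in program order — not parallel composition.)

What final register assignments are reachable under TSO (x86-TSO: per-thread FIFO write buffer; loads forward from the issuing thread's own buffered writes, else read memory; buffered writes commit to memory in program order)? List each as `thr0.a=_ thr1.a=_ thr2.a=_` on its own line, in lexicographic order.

thr0.a=0 thr1.a=0 thr2.a=0
thr0.a=0 thr1.a=0 thr2.a=1
thr0.a=0 thr1.a=1 thr2.a=0
thr0.a=0 thr1.a=1 thr2.a=1
thr0.a=1 thr1.a=0 thr2.a=0
thr0.a=1 thr1.a=0 thr2.a=1

outcome vector order: (thr0.a,thr1.a,thr2.a)
|TSO outcomes| = 6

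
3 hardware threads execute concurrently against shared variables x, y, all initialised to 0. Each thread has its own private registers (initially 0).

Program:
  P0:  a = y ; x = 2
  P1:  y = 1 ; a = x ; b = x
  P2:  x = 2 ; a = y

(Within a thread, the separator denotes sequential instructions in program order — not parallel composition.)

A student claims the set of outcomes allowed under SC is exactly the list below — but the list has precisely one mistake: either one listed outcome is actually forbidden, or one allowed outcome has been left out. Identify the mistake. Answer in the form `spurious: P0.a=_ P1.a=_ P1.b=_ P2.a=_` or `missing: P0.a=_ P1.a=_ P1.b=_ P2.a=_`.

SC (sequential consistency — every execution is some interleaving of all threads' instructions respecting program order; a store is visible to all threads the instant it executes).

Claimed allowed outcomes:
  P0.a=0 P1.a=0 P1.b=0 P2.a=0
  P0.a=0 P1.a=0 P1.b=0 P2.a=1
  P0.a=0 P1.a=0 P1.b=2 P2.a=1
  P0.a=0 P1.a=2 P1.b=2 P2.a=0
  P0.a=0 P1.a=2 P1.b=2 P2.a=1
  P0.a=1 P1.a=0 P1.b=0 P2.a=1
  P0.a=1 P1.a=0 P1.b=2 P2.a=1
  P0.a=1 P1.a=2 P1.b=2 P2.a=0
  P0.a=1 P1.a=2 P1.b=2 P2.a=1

outcome vector order: (P0.a,P1.a,P1.b,P2.a)
SC (8): <0 0 0 1>, <0 0 2 1>, <0 2 2 0>, <0 2 2 1>, <1 0 0 1>, <1 0 2 1>, <1 2 2 0>, <1 2 2 1>
claimed∖SC = {<0 0 0 0>}

spurious: P0.a=0 P1.a=0 P1.b=0 P2.a=0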